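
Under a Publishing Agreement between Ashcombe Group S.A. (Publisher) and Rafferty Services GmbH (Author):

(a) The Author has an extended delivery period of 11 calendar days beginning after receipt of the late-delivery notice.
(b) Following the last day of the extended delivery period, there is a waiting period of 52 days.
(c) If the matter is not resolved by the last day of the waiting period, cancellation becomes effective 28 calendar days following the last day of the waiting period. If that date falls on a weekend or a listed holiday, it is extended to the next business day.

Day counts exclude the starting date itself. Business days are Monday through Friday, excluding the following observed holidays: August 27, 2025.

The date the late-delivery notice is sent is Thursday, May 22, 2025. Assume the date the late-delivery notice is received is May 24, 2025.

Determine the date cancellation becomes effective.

August 25, 2025

The last day of the extended delivery period: May 24, 2025 + 11 days = June 4, 2025.
The last day of the waiting period: 52 calendar days after June 4, 2025 is July 26, 2025.
Adding 28 calendar days to July 26, 2025 gives August 23, 2025, which is the date cancellation becomes effective. That falls on a Saturday, so it rolls to the next business day, Monday, August 25, 2025.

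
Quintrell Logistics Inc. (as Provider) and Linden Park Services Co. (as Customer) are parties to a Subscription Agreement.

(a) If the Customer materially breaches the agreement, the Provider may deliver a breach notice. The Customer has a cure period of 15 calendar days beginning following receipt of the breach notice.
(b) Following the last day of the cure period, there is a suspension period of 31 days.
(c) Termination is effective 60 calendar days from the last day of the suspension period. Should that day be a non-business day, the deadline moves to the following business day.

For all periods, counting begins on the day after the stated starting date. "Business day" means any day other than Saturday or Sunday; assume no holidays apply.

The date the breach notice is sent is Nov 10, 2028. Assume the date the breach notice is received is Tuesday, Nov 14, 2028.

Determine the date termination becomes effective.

Feb 28, 2029

Adding 15 calendar days to Nov 14, 2028 gives Nov 29, 2028, which is the last day of the cure period.
The last day of the suspension period: 31 calendar days after Nov 29, 2028 is Dec 30, 2028.
The date termination becomes effective: 60 calendar days after Dec 30, 2028 is Feb 28, 2029. Feb 28, 2029 is a Wednesday, so no roll-forward applies.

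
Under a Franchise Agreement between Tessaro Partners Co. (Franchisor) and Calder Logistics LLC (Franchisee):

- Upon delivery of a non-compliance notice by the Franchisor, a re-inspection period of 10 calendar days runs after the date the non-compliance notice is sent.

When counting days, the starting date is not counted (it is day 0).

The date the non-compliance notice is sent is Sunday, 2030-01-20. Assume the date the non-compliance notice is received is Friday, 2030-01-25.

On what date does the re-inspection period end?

2030-01-30

Adding 10 calendar days to 2030-01-20 gives 2030-01-30, which is the last day of the re-inspection period.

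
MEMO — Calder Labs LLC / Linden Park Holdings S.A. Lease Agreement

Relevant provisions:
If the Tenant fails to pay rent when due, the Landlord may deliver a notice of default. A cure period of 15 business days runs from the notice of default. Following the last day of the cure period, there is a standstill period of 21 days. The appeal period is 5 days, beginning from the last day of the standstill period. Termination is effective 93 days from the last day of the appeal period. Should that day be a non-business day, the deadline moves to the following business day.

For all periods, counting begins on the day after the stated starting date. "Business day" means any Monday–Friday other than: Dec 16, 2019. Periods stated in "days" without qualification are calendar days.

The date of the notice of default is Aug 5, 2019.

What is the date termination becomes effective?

Dec 23, 2019

The last day of the cure period: 15 business days after Monday, Aug 5, 2019, skipping weekends — Aug 6, Aug 7, Aug 8, Aug 9, …, Aug 22, Aug 23, Aug 26 — lands on Monday, Aug 26, 2019.
The last day of the standstill period: Aug 26, 2019 + 21 days = Sep 16, 2019.
The last day of the appeal period: Sep 16, 2019 + 5 days = Sep 21, 2019.
The date termination becomes effective: 93 calendar days after Sep 21, 2019 is Dec 23, 2019. Dec 23, 2019 is a Monday and is not a listed holiday, so no roll-forward applies.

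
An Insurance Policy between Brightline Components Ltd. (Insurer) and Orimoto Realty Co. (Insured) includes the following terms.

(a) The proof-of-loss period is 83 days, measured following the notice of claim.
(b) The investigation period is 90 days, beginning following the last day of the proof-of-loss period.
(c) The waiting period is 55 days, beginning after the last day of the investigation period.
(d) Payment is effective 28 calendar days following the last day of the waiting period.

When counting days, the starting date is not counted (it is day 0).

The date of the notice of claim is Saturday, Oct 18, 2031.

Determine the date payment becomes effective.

Jun 30, 2032

The last day of the proof-of-loss period: 83 calendar days after Oct 18, 2031 is Jan 9, 2032.
Adding 90 calendar days to Jan 9, 2032 gives Apr 8, 2032, which is the last day of the investigation period.
Adding 55 calendar days to Apr 8, 2032 gives Jun 2, 2032, which is the last day of the waiting period.
The date payment becomes effective: Jun 2, 2032 + 28 days = Jun 30, 2032.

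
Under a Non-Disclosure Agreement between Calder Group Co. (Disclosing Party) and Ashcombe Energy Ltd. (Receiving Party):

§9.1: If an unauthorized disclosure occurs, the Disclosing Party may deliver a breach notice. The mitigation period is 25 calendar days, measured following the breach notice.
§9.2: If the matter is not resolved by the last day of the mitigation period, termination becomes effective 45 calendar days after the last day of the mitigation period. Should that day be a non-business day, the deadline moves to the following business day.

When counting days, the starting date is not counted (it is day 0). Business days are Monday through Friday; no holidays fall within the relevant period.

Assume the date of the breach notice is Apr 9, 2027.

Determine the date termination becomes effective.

The last day of the mitigation period: Apr 9, 2027 + 25 days = May 4, 2027.
The date termination becomes effective: May 4, 2027 + 45 days = Jun 18, 2027. Jun 18, 2027 is a Friday, so no roll-forward applies.

Jun 18, 2027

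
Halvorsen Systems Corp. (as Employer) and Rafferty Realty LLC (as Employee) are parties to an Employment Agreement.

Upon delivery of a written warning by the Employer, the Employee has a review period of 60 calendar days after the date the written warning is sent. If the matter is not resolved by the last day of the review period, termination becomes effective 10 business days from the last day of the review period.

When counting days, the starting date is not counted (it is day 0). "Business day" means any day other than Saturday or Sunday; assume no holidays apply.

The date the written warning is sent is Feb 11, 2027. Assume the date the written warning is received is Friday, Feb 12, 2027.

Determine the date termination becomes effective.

Adding 60 calendar days to Feb 11, 2027 gives Apr 12, 2027, which is the last day of the review period.
The date termination becomes effective: 10 business days after Monday, Apr 12, 2027, skipping weekends — Apr 13, Apr 14, Apr 15, Apr 16, Apr 19, Apr 20, Apr 21, Apr 22, Apr 23, Apr 26 — lands on Monday, Apr 26, 2027.

Apr 26, 2027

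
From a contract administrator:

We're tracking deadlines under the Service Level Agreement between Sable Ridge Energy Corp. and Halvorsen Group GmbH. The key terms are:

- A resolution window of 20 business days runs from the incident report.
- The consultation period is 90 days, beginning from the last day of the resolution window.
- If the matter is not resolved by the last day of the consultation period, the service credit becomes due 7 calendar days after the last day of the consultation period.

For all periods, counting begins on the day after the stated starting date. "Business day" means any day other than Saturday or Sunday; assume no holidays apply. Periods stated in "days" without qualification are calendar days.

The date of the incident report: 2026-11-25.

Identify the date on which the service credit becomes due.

The last day of the resolution window: 20 business days after Wednesday, 2026-11-25, skipping weekends — Nov 26, Nov 27, Nov 30, Dec 1, …, Dec 21, Dec 22, Dec 23 — lands on Wednesday, 2026-12-23.
Adding 90 calendar days to 2026-12-23 gives 2027-03-23, which is the last day of the consultation period.
The date on which the service credit becomes due: 2027-03-23 + 7 days = 2027-03-30.

2027-03-30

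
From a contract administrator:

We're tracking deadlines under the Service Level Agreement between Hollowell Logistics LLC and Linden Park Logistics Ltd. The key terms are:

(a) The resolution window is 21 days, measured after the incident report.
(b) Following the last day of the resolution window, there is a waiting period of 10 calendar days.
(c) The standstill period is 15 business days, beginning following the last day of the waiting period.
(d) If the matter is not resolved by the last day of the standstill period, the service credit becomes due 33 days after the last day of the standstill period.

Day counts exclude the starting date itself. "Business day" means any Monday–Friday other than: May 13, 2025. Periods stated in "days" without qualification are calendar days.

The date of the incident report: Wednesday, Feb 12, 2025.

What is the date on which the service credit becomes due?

May 7, 2025

The last day of the resolution window: Feb 12, 2025 + 21 days = Mar 5, 2025.
Adding 10 calendar days to Mar 5, 2025 gives Mar 15, 2025, which is the last day of the waiting period.
The last day of the standstill period: counting 15 business days from Saturday, Mar 15, 2025 (Mar 17, Mar 18, Mar 19, Mar 20, …, Apr 2, Apr 3, Apr 4, skipping weekends) reaches Friday, Apr 4, 2025.
The date on which the service credit becomes due: Apr 4, 2025 + 33 days = May 7, 2025.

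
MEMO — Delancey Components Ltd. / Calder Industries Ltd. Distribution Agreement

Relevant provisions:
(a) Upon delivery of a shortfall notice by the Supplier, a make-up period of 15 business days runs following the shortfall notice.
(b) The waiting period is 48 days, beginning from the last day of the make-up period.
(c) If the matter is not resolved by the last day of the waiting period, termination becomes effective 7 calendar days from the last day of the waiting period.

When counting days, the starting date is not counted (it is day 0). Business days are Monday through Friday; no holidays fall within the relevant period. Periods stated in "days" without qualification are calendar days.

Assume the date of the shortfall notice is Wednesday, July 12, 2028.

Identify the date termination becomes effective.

September 26, 2028

The last day of the make-up period: 15 business days after Wednesday, July 12, 2028, skipping weekends — Jul 13, Jul 14, Jul 17, Jul 18, …, Jul 31, Aug 1, Aug 2 — lands on Wednesday, August 2, 2028.
Adding 48 calendar days to August 2, 2028 gives September 19, 2028, which is the last day of the waiting period.
The date termination becomes effective: September 19, 2028 + 7 days = September 26, 2028.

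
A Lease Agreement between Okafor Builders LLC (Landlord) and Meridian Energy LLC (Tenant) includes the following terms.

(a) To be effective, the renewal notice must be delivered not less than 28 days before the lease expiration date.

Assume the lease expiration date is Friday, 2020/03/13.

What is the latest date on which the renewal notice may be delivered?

2020/03/13 minus 28 days is 2020/02/14.

2020/02/14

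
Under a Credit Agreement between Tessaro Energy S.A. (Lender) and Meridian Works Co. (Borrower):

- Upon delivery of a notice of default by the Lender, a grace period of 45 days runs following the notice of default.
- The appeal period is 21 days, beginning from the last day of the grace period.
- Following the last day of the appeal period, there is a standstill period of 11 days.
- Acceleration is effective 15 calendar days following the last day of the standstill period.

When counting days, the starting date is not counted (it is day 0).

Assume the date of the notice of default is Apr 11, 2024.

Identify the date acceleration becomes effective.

Jul 12, 2024

Adding 45 calendar days to Apr 11, 2024 gives May 26, 2024, which is the last day of the grace period.
Adding 21 calendar days to May 26, 2024 gives Jun 16, 2024, which is the last day of the appeal period.
The last day of the standstill period: Jun 16, 2024 + 11 days = Jun 27, 2024.
The date acceleration becomes effective: 15 calendar days after Jun 27, 2024 is Jul 12, 2024.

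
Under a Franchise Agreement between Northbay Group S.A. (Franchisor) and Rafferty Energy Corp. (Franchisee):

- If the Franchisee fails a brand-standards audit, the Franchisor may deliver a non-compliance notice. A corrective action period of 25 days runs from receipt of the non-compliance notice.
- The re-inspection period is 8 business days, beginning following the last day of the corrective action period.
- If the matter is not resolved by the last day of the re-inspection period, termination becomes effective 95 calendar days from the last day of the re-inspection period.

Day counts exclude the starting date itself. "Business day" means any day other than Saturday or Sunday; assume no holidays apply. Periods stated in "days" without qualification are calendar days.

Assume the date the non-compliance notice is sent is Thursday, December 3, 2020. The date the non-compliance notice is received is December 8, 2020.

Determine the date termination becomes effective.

The last day of the corrective action period: December 8, 2020 + 25 days = January 2, 2021.
The last day of the re-inspection period: counting 8 business days from Saturday, January 2, 2021 (Jan 4, Jan 5, Jan 6, Jan 7, Jan 8, Jan 11, Jan 12, Jan 13, skipping weekends) reaches Wednesday, January 13, 2021.
Adding 95 calendar days to January 13, 2021 gives April 18, 2021, which is the date termination becomes effective.

April 18, 2021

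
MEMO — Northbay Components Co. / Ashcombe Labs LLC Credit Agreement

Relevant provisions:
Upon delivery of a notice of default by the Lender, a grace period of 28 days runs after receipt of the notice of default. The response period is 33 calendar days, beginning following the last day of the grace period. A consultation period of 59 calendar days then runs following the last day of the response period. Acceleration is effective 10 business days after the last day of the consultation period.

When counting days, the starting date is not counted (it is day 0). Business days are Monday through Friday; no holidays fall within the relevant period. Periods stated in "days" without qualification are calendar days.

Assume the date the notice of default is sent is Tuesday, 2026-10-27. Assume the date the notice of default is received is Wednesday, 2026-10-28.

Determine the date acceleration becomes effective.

The last day of the grace period: 2026-10-28 + 28 days = 2026-11-25.
The last day of the response period: 2026-11-25 + 33 days = 2026-12-28.
The last day of the consultation period: 2026-12-28 + 59 days = 2027-02-25.
From Thursday, 2027-02-25, 10 business days (Feb 26, Mar 1, Mar 2, Mar 3, Mar 4, Mar 5, Mar 8, Mar 9, Mar 10, Mar 11, skipping weekends) brings us to Thursday, 2027-03-11, which is the date acceleration becomes effective.

2027-03-11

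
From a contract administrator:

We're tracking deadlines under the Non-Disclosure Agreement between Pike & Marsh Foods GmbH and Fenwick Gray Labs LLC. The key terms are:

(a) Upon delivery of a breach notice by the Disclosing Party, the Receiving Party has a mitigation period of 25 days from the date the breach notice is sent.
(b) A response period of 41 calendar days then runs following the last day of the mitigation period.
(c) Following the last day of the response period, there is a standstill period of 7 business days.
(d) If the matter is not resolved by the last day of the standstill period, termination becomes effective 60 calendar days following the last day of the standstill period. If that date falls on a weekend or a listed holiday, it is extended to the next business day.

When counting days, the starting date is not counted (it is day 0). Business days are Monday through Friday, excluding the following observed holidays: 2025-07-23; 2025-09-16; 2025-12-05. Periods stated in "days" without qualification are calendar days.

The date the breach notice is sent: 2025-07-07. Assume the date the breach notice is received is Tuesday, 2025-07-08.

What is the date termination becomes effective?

2025-11-24

Adding 25 calendar days to 2025-07-07 gives 2025-08-01, which is the last day of the mitigation period.
Adding 41 calendar days to 2025-08-01 gives 2025-09-11, which is the last day of the response period.
The last day of the standstill period: 7 business days after Thursday, 2025-09-11, skipping weekends and the listed holiday on Sep 16 — Sep 12, Sep 15, Sep 17, Sep 18, Sep 19, Sep 22, Sep 23 — lands on Tuesday, 2025-09-23.
The date termination becomes effective: 2025-09-23 + 60 days = 2025-11-22. That falls on a Saturday, so it rolls to the next business day, Monday, 2025-11-24.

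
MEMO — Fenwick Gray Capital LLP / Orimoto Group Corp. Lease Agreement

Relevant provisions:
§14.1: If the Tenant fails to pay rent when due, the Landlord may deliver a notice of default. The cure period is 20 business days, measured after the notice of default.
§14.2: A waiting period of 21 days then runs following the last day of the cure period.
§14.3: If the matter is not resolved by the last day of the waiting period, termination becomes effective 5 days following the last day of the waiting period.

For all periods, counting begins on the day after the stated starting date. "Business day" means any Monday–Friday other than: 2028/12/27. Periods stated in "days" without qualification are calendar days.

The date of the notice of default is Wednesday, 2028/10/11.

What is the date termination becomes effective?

2028/12/04

The last day of the cure period: counting 20 business days from Wednesday, 2028/10/11 (Oct 12, Oct 13, Oct 16, Oct 17, …, Nov 6, Nov 7, Nov 8, skipping weekends) reaches Wednesday, 2028/11/08.
The last day of the waiting period: 2028/11/08 + 21 days = 2028/11/29.
The date termination becomes effective: 5 calendar days after 2028/11/29 is 2028/12/04.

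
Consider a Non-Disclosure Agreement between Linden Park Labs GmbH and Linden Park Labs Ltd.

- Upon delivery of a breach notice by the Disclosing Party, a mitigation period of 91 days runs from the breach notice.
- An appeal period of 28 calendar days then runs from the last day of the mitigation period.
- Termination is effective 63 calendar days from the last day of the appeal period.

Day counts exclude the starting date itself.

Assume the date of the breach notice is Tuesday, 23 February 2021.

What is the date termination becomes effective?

The last day of the mitigation period: 23 February 2021 + 91 days = 25 May 2021.
Adding 28 calendar days to 25 May 2021 gives 22 June 2021, which is the last day of the appeal period.
Adding 63 calendar days to 22 June 2021 gives 24 August 2021, which is the date termination becomes effective.

24 August 2021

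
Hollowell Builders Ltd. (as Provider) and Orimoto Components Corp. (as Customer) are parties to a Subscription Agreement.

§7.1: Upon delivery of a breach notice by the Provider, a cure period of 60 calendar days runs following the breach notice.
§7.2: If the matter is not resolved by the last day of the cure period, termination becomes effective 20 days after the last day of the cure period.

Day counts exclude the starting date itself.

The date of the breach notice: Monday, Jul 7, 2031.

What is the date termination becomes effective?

Adding 60 calendar days to Jul 7, 2031 gives Sep 5, 2031, which is the last day of the cure period.
The date termination becomes effective: Sep 5, 2031 + 20 days = Sep 25, 2031.

Sep 25, 2031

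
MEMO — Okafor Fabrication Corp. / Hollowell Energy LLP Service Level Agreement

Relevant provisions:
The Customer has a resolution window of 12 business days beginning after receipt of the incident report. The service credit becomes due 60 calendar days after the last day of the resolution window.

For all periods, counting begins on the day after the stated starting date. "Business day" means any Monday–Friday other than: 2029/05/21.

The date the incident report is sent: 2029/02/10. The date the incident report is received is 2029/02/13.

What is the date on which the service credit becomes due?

The last day of the resolution window: 12 business days after Tuesday, 2029/02/13, skipping weekends — Feb 14, Feb 15, Feb 16, Feb 19, …, Feb 27, Feb 28, Mar 1 — lands on Thursday, 2029/03/01.
Adding 60 calendar days to 2029/03/01 gives 2029/04/30, which is the date on which the service credit becomes due.

2029/04/30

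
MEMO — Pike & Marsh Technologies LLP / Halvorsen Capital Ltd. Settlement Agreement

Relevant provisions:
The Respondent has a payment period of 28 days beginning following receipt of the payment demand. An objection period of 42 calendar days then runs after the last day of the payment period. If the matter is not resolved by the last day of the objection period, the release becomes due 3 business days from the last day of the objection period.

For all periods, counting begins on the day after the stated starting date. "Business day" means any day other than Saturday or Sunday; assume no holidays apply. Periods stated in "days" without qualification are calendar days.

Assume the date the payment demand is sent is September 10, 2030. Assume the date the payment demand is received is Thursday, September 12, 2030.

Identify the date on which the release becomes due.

November 26, 2030

Adding 28 calendar days to September 12, 2030 gives October 10, 2030, which is the last day of the payment period.
Adding 42 calendar days to October 10, 2030 gives November 21, 2030, which is the last day of the objection period.
The date on which the release becomes due: 3 business days after Thursday, November 21, 2030, skipping weekends — Nov 22, Nov 25, Nov 26 — lands on Tuesday, November 26, 2030.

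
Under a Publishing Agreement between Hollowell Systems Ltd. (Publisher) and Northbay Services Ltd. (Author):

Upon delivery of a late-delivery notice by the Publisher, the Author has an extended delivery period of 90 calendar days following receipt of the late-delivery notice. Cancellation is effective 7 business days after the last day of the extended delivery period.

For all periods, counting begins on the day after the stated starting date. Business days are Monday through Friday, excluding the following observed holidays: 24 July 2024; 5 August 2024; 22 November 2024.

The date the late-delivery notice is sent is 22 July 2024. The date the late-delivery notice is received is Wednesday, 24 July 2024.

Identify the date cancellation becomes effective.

The last day of the extended delivery period: 90 calendar days after 24 July 2024 is 22 October 2024.
The date cancellation becomes effective: counting 7 business days from Tuesday, 22 October 2024 (Oct 23, Oct 24, Oct 25, Oct 28, Oct 29, Oct 30, Oct 31, skipping weekends) reaches Thursday, 31 October 2024.

31 October 2024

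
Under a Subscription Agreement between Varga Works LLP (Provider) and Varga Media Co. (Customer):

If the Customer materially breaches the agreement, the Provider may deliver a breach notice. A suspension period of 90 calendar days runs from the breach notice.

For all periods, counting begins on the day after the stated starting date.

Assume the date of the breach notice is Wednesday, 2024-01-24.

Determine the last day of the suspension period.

The last day of the suspension period: 90 calendar days after 2024-01-24 is 2024-04-23.

2024-04-23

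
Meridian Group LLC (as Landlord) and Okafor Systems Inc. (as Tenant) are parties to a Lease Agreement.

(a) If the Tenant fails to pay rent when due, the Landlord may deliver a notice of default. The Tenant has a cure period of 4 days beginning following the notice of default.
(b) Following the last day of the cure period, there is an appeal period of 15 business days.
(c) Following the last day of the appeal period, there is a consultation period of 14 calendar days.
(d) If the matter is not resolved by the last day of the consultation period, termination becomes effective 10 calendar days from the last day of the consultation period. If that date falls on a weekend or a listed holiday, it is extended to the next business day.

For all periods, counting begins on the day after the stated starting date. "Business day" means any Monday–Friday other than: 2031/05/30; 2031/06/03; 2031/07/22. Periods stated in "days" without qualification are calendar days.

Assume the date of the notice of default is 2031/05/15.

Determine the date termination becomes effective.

2031/07/07

The last day of the cure period: 4 calendar days after 2031/05/15 is 2031/05/19.
The last day of the appeal period: 15 business days after Monday, 2031/05/19, skipping weekends and the listed holidays on May 30, Jun 3 — May 20, May 21, May 22, May 23, …, Jun 9, Jun 10, Jun 11 — lands on Wednesday, 2031/06/11.
Adding 14 calendar days to 2031/06/11 gives 2031/06/25, which is the last day of the consultation period.
The date termination becomes effective: 2031/06/25 + 10 days = 2031/07/05. That falls on a Saturday, so it rolls to the next business day, Monday, 2031/07/07.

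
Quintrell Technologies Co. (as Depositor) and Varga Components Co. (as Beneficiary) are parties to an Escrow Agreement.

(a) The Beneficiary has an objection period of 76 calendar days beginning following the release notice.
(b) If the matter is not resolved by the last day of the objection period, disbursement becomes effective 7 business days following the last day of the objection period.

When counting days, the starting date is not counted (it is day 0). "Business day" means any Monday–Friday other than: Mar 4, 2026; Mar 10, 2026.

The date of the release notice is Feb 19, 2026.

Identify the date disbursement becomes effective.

May 15, 2026

Adding 76 calendar days to Feb 19, 2026 gives May 6, 2026, which is the last day of the objection period.
The date disbursement becomes effective: counting 7 business days from Wednesday, May 6, 2026 (May 7, May 8, May 11, May 12, May 13, May 14, May 15, skipping weekends) reaches Friday, May 15, 2026.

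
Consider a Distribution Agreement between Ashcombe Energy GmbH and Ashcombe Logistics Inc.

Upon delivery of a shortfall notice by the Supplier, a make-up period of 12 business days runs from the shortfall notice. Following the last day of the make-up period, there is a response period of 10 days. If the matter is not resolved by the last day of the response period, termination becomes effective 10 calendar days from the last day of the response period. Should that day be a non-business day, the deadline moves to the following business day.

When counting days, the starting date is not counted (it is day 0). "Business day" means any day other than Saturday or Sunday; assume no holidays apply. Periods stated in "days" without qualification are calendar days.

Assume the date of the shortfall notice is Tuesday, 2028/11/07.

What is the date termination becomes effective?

From Tuesday, 2028/11/07, 12 business days (Nov 8, Nov 9, Nov 10, Nov 13, …, Nov 21, Nov 22, Nov 23, skipping weekends) brings us to Thursday, 2028/11/23, which is the last day of the make-up period.
The last day of the response period: 2028/11/23 + 10 days = 2028/12/03.
The date termination becomes effective: 10 calendar days after 2028/12/03 is 2028/12/13. 2028/12/13 is a Wednesday, so no roll-forward applies.

2028/12/13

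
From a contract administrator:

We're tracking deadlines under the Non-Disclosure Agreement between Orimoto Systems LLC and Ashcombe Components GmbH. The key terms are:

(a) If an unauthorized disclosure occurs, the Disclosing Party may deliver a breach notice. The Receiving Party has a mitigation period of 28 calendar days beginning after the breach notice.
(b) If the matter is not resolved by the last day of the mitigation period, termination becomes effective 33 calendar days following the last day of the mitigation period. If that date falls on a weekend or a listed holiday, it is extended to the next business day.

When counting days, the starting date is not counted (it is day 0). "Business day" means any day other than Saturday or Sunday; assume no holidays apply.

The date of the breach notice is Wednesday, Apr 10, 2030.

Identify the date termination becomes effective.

Jun 10, 2030

Adding 28 calendar days to Apr 10, 2030 gives May 8, 2030, which is the last day of the mitigation period.
The date termination becomes effective: 33 calendar days after May 8, 2030 is Jun 10, 2030. Jun 10, 2030 is a Monday, so no roll-forward applies.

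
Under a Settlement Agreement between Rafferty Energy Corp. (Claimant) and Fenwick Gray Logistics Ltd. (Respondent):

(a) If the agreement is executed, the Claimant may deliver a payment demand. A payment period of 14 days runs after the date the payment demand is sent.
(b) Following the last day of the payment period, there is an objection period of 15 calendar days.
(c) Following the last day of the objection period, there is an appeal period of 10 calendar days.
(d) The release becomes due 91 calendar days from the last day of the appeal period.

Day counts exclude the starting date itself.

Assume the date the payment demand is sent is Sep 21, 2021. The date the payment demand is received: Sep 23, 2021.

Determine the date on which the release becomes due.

The last day of the payment period: 14 calendar days after Sep 21, 2021 is Oct 5, 2021.
The last day of the objection period: Oct 5, 2021 + 15 days = Oct 20, 2021.
The last day of the appeal period: Oct 20, 2021 + 10 days = Oct 30, 2021.
The date on which the release becomes due: Oct 30, 2021 + 91 days = Jan 29, 2022.

Jan 29, 2022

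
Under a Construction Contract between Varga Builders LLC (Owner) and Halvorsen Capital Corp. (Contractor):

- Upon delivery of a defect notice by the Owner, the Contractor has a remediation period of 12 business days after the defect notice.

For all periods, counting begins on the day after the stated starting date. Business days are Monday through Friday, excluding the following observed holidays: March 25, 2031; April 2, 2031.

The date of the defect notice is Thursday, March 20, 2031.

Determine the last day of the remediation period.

April 9, 2031

From Thursday, March 20, 2031, 12 business days (Mar 21, Mar 24, Mar 26, Mar 27, …, Apr 7, Apr 8, Apr 9, skipping weekends and the listed holidays on Mar 25, Apr 2) brings us to Wednesday, April 9, 2031, which is the last day of the remediation period.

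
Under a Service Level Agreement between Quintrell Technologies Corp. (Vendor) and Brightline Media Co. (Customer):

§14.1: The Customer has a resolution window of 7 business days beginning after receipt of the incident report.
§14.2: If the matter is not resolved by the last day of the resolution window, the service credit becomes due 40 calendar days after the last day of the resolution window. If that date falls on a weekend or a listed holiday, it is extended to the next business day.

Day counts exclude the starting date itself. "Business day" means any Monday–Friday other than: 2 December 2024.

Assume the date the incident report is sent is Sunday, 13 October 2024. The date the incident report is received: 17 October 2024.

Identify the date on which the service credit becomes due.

9 December 2024

The last day of the resolution window: counting 7 business days from Thursday, 17 October 2024 (Oct 18, Oct 21, Oct 22, Oct 23, Oct 24, Oct 25, Oct 28, skipping weekends) reaches Monday, 28 October 2024.
Adding 40 calendar days to 28 October 2024 gives 7 December 2024, which is the date on which the service credit becomes due. That falls on a Saturday, so it rolls to the next business day, Monday, 9 December 2024.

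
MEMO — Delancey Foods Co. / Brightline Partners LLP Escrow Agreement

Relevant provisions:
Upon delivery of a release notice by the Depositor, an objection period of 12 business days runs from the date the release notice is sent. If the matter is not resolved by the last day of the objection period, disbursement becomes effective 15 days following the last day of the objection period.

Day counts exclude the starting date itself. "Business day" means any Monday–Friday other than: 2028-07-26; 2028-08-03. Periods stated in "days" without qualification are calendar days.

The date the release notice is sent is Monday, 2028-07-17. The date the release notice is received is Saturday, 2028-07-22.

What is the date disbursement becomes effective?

2028-08-19

The last day of the objection period: 12 business days after Monday, 2028-07-17, skipping weekends and the listed holidays on Jul 26, Aug 3 — Jul 18, Jul 19, Jul 20, Jul 21, …, Aug 1, Aug 2, Aug 4 — lands on Friday, 2028-08-04.
Adding 15 calendar days to 2028-08-04 gives 2028-08-19, which is the date disbursement becomes effective.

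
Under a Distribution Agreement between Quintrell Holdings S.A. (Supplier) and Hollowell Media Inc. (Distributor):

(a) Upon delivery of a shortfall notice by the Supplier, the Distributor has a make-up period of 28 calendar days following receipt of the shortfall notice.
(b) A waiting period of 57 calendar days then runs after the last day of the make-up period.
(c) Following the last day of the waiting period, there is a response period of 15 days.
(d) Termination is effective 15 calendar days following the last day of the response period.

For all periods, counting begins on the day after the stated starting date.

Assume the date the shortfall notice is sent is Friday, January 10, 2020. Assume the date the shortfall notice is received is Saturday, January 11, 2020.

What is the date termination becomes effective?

May 5, 2020

Adding 28 calendar days to January 11, 2020 gives February 8, 2020, which is the last day of the make-up period.
The last day of the waiting period: 57 calendar days after February 8, 2020 is April 5, 2020.
The last day of the response period: 15 calendar days after April 5, 2020 is April 20, 2020.
The date termination becomes effective: 15 calendar days after April 20, 2020 is May 5, 2020.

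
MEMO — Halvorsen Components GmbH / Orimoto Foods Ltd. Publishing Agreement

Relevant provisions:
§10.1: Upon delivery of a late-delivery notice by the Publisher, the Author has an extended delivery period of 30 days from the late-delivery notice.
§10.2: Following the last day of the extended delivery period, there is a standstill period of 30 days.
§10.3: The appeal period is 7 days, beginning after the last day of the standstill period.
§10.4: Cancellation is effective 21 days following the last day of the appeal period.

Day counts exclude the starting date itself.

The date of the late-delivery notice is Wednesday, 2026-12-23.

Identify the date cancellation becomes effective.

The last day of the extended delivery period: 30 calendar days after 2026-12-23 is 2027-01-22.
The last day of the standstill period: 2027-01-22 + 30 days = 2027-02-21.
The last day of the appeal period: 2027-02-21 + 7 days = 2027-02-28.
The date cancellation becomes effective: 2027-02-28 + 21 days = 2027-03-21.

2027-03-21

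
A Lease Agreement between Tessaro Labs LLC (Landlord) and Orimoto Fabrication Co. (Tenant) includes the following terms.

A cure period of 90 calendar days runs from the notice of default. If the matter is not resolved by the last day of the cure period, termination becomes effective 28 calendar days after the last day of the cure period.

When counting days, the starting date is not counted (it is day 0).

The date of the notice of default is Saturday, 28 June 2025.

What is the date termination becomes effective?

The last day of the cure period: 28 June 2025 + 90 days = 26 September 2025.
The date termination becomes effective: 26 September 2025 + 28 days = 24 October 2025.

24 October 2025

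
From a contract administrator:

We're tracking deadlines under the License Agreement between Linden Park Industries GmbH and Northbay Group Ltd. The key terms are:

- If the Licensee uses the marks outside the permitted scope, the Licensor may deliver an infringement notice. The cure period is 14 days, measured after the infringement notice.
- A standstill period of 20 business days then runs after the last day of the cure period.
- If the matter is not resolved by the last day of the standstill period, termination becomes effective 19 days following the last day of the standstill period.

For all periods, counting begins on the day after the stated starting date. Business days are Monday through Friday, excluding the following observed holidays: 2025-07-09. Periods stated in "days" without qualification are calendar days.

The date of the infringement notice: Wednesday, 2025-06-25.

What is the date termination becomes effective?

The last day of the cure period: 14 calendar days after 2025-06-25 is 2025-07-09.
The last day of the standstill period: 20 business days after Wednesday, 2025-07-09, skipping weekends — Jul 10, Jul 11, Jul 14, Jul 15, …, Aug 4, Aug 5, Aug 6 — lands on Wednesday, 2025-08-06.
The date termination becomes effective: 19 calendar days after 2025-08-06 is 2025-08-25.

2025-08-25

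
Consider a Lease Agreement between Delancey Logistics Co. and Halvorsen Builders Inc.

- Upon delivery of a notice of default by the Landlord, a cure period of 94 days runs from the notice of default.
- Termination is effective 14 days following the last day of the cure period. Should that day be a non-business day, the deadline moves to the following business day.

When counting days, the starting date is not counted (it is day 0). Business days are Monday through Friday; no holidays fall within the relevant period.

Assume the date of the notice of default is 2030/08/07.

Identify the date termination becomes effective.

2030/11/25

Adding 94 calendar days to 2030/08/07 gives 2030/11/09, which is the last day of the cure period.
Adding 14 calendar days to 2030/11/09 gives 2030/11/23, which is the date termination becomes effective. That falls on a Saturday, so it rolls to the next business day, Monday, 2030/11/25.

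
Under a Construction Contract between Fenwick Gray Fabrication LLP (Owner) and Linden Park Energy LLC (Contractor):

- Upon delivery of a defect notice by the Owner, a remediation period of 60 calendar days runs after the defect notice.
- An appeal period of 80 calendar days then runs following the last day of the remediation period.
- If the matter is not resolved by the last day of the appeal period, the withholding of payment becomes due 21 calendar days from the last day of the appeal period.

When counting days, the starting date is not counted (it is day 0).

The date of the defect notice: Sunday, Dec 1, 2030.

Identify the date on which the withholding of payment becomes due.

The last day of the remediation period: Dec 1, 2030 + 60 days = Jan 30, 2031.
The last day of the appeal period: Jan 30, 2031 + 80 days = Apr 20, 2031.
The date on which the withholding of payment becomes due: Apr 20, 2031 + 21 days = May 11, 2031.

May 11, 2031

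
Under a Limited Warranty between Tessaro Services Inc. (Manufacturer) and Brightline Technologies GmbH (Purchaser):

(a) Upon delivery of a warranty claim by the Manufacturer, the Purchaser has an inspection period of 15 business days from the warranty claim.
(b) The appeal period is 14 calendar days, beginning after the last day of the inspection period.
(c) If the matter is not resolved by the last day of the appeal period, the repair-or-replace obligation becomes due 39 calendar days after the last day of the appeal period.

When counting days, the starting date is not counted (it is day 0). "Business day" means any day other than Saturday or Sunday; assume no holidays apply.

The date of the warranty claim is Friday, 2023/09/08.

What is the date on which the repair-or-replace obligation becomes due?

From Friday, 2023/09/08, 15 business days (Sep 11, Sep 12, Sep 13, Sep 14, …, Sep 27, Sep 28, Sep 29, skipping weekends) brings us to Friday, 2023/09/29, which is the last day of the inspection period.
The last day of the appeal period: 2023/09/29 + 14 days = 2023/10/13.
Adding 39 calendar days to 2023/10/13 gives 2023/11/21, which is the date on which the repair-or-replace obligation becomes due.

2023/11/21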